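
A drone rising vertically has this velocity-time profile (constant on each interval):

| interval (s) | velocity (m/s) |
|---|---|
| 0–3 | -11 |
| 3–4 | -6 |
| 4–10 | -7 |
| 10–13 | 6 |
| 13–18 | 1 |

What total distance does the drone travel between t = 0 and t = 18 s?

104 m

Total distance travelled is ∫|v| dt — sum the magnitudes of each area piece.
0–3 s: |-11| × 3 = 33 m
3–4 s: |-6| × 1 = 6 m
4–10 s: |-7| × 6 = 42 m
10–13 s: |6| × 3 = 18 m
13–18 s: |1| × 5 = 5 m
Total distance = 104 m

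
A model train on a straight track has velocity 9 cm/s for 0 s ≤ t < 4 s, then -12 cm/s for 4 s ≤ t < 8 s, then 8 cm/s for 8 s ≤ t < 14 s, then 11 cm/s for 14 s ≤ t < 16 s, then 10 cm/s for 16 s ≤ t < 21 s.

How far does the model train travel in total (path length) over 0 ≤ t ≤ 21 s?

204 cm

Total distance travelled is ∫|v| dt — sum the magnitudes of each area piece.
0–4 s: |9| × 4 = 36 cm
4–8 s: |-12| × 4 = 48 cm
8–14 s: |8| × 6 = 48 cm
14–16 s: |11| × 2 = 22 cm
16–21 s: |10| × 5 = 50 cm
Total distance = 204 cm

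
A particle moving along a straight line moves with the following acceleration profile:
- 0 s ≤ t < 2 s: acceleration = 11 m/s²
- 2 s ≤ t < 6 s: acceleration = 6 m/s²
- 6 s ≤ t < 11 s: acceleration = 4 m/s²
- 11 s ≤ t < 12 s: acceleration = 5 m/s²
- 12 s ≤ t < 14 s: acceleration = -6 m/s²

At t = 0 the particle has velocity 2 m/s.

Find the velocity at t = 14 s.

Δv equals the area under the a-t graph; then v = v₀ + Δv.
0–2 s: 11 × 2 = 22 m/s
2–6 s: 6 × 4 = 24 m/s
6–11 s: 4 × 5 = 20 m/s
11–12 s: 5 × 1 = 5 m/s
12–14 s: -6 × 2 = -12 m/s
Δv = 59 m/s, so v(14) = 2 + (59) = 61 m/s.

61 m/s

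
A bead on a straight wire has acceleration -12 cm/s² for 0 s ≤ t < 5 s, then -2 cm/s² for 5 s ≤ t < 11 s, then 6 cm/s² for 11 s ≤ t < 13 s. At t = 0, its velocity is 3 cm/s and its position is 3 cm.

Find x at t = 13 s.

-636 cm

On each constant-a segment, Δv = aΔt and Δx = v₀Δt + ½aΔt²; chain segment to segment.
0–5 s: v starts 3 cm/s; Δx = 3·5 + ½·-12·5² = -135 cm; v ends -57 cm/s.
5–11 s: v starts -57 cm/s; Δx = -57·6 + ½·-2·6² = -378 cm; v ends -69 cm/s.
11–13 s: v starts -69 cm/s; Δx = -69·2 + ½·6·2² = -126 cm; v ends -57 cm/s.
x(13) = 3 + Σ Δx = -636 cm.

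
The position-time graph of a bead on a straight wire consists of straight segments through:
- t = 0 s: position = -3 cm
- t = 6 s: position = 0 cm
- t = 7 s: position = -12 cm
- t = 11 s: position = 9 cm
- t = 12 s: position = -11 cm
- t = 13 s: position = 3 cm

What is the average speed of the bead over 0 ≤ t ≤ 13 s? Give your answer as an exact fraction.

Average speed = (total path length)/(elapsed time); on a piecewise-linear x-t graph the path length is Σ|Δx|.
0–6 s: |Δx| = |0 − -3| = 3 cm
6–7 s: |Δx| = |-12 − 0| = 12 cm
7–11 s: |Δx| = |9 − -12| = 21 cm
11–12 s: |Δx| = |-11 − 9| = 20 cm
12–13 s: |Δx| = |3 − -11| = 14 cm
Total path = 70 cm; average speed = 70/13 = 70/13 cm/s.

70/13 cm/s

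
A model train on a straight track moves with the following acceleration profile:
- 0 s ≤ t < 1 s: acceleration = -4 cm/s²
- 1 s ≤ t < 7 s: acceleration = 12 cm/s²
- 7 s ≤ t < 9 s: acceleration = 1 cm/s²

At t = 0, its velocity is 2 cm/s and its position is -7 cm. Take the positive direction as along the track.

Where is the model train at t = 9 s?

339 cm

On each constant-a segment, Δv = aΔt and Δx = v₀Δt + ½aΔt²; chain segment to segment.
0–1 s: v starts 2 cm/s; Δx = 2·1 + ½·-4·1² = 0 cm; v ends -2 cm/s.
1–7 s: v starts -2 cm/s; Δx = -2·6 + ½·12·6² = 204 cm; v ends 70 cm/s.
7–9 s: v starts 70 cm/s; Δx = 70·2 + ½·1·2² = 142 cm; v ends 72 cm/s.
x(9) = -7 + Σ Δx = 339 cm.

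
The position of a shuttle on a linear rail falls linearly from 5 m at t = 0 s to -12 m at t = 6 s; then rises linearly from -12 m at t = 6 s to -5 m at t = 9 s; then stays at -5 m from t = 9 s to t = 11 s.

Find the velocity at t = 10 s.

0 m/s

Velocity is the slope of the x-t graph on 9–11 s: (-5 − -5)/(11 − 9) = 0 m/s.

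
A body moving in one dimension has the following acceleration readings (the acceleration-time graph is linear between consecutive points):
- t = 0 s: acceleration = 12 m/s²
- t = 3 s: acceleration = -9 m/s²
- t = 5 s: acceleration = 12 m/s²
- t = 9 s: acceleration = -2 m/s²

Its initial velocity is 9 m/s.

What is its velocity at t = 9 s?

36.5 m/s

Δv equals the area under the a-t graph; then v = v₀ + Δv.
0–3 s: ½(12 + -9)(3) = 4.5 m/s
3–5 s: ½(-9 + 12)(2) = 3 m/s
5–9 s: ½(12 + -2)(4) = 20 m/s
Δv = 27.5 m/s, so v(9) = 9 + (27.5) = 36.5 m/s.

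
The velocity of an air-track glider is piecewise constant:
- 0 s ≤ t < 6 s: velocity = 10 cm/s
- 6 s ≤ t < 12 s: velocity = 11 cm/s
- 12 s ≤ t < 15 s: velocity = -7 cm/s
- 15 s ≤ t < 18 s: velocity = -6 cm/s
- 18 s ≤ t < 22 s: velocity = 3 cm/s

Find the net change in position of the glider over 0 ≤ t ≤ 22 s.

Displacement is the signed area under the v-t curve.
0–6 s: 10 × 6 = 60 cm
6–12 s: 11 × 6 = 66 cm
12–15 s: -7 × 3 = -21 cm
15–18 s: -6 × 3 = -18 cm
18–22 s: 3 × 4 = 12 cm
Net displacement = 99 cm

99 cm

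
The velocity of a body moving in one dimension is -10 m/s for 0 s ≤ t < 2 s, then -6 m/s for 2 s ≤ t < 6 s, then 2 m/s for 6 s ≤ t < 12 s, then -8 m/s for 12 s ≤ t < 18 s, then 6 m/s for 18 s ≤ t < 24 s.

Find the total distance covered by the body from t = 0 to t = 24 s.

140 m

Distance (not displacement) is the total path length: add the absolute areas under v-t.
0–2 s: |-10| × 2 = 20 m
2–6 s: |-6| × 4 = 24 m
6–12 s: |2| × 6 = 12 m
12–18 s: |-8| × 6 = 48 m
18–24 s: |6| × 6 = 36 m
Total distance = 140 m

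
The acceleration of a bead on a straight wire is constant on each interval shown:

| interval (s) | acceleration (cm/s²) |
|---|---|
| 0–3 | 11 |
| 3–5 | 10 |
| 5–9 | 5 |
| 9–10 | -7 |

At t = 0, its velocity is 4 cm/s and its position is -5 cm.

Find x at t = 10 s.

492 cm

On each constant-a segment, Δv = aΔt and Δx = v₀Δt + ½aΔt²; chain segment to segment.
0–3 s: v starts 4 cm/s; Δx = 4·3 + ½·11·3² = 61.5 cm; v ends 37 cm/s.
3–5 s: v starts 37 cm/s; Δx = 37·2 + ½·10·2² = 94 cm; v ends 57 cm/s.
5–9 s: v starts 57 cm/s; Δx = 57·4 + ½·5·4² = 268 cm; v ends 77 cm/s.
9–10 s: v starts 77 cm/s; Δx = 77·1 + ½·-7·1² = 73.5 cm; v ends 70 cm/s.
x(10) = -5 + Σ Δx = 492 cm.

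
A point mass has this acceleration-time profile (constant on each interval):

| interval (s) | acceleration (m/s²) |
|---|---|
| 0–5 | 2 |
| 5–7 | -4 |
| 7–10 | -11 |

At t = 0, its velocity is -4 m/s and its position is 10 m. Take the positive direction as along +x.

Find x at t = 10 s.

On each constant-a segment, Δv = aΔt and Δx = v₀Δt + ½aΔt²; chain segment to segment.
0–5 s: v starts -4 m/s; Δx = -4·5 + ½·2·5² = 5 m; v ends 6 m/s.
5–7 s: v starts 6 m/s; Δx = 6·2 + ½·-4·2² = 4 m; v ends -2 m/s.
7–10 s: v starts -2 m/s; Δx = -2·3 + ½·-11·3² = -55.5 m; v ends -35 m/s.
x(10) = 10 + Σ Δx = -36.5 m.

-36.5 m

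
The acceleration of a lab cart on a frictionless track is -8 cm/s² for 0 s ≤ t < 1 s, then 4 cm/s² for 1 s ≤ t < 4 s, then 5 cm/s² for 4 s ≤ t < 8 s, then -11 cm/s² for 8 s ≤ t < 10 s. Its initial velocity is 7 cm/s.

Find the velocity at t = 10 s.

Δv equals the area under the a-t graph; then v = v₀ + Δv.
0–1 s: -8 × 1 = -8 cm/s
1–4 s: 4 × 3 = 12 cm/s
4–8 s: 5 × 4 = 20 cm/s
8–10 s: -11 × 2 = -22 cm/s
Δv = 2 cm/s, so v(10) = 7 + (2) = 9 cm/s.

9 cm/s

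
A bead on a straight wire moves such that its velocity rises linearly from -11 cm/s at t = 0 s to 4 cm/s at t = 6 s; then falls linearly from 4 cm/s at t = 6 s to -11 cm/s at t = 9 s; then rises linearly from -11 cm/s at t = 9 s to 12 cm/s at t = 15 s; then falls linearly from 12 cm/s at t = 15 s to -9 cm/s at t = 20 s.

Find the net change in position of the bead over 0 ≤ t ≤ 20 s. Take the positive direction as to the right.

Displacement is the signed area under the v-t curve.
0–6 s: ½(-11 + 4)(6) = -21 cm
6–9 s: ½(4 + -11)(3) = -10.5 cm
9–15 s: ½(-11 + 12)(6) = 3 cm
15–20 s: ½(12 + -9)(5) = 7.5 cm
Net displacement = -21 cm

-21 cm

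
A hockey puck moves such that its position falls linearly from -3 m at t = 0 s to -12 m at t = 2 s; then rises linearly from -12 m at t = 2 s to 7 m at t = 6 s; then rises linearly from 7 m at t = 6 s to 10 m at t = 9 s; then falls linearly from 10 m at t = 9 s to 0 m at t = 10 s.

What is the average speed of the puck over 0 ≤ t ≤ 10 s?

Average speed = (total path length)/(elapsed time); on a piecewise-linear x-t graph the path length is Σ|Δx|.
0–2 s: |Δx| = |-12 − -3| = 9 m
2–6 s: |Δx| = |7 − -12| = 19 m
6–9 s: |Δx| = |10 − 7| = 3 m
9–10 s: |Δx| = |0 − 10| = 10 m
Total path = 41 m; average speed = 41/10 = 4.1 m/s.

4.1 m/s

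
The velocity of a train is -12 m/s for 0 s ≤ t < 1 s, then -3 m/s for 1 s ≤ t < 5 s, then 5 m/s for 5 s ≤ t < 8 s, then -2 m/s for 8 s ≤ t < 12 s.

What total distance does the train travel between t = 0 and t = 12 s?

Distance (not displacement) is the total path length: add the absolute areas under v-t.
0–1 s: |-12| × 1 = 12 m
1–5 s: |-3| × 4 = 12 m
5–8 s: |5| × 3 = 15 m
8–12 s: |-2| × 4 = 8 m
Total distance = 47 m

47 m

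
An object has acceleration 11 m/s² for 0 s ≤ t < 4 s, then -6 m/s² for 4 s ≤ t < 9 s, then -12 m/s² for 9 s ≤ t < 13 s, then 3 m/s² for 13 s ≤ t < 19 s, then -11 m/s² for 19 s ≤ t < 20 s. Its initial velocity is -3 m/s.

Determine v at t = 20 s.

-30 m/s

Δv equals the area under the a-t graph; then v = v₀ + Δv.
0–4 s: 11 × 4 = 44 m/s
4–9 s: -6 × 5 = -30 m/s
9–13 s: -12 × 4 = -48 m/s
13–19 s: 3 × 6 = 18 m/s
19–20 s: -11 × 1 = -11 m/s
Δv = -27 m/s, so v(20) = -3 + (-27) = -30 m/s.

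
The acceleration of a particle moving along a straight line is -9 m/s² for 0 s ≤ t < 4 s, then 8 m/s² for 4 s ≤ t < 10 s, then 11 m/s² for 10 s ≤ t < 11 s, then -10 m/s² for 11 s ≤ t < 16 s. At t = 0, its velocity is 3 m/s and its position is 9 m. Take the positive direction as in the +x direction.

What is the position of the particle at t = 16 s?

-79.5 m

On each constant-a segment, Δv = aΔt and Δx = v₀Δt + ½aΔt²; chain segment to segment.
0–4 s: v starts 3 m/s; Δx = 3·4 + ½·-9·4² = -60 m; v ends -33 m/s.
4–10 s: v starts -33 m/s; Δx = -33·6 + ½·8·6² = -54 m; v ends 15 m/s.
10–11 s: v starts 15 m/s; Δx = 15·1 + ½·11·1² = 20.5 m; v ends 26 m/s.
11–16 s: v starts 26 m/s; Δx = 26·5 + ½·-10·5² = 5 m; v ends -24 m/s.
x(16) = 9 + Σ Δx = -79.5 m.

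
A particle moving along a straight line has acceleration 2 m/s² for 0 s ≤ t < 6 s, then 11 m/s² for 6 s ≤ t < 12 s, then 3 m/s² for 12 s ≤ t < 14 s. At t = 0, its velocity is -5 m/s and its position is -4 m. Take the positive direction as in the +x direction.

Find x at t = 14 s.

On each constant-a segment, Δv = aΔt and Δx = v₀Δt + ½aΔt²; chain segment to segment.
0–6 s: v starts -5 m/s; Δx = -5·6 + ½·2·6² = 6 m; v ends 7 m/s.
6–12 s: v starts 7 m/s; Δx = 7·6 + ½·11·6² = 240 m; v ends 73 m/s.
12–14 s: v starts 73 m/s; Δx = 73·2 + ½·3·2² = 152 m; v ends 79 m/s.
x(14) = -4 + Σ Δx = 394 m.

394 m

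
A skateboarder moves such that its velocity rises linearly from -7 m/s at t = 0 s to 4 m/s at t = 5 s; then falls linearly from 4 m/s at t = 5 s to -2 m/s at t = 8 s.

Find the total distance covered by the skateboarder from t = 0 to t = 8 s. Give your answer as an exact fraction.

Distance (not displacement) is the total path length: add the absolute areas under v-t.
0–5 s: v = 0 at t = 35/11 s; triangle areas 245/22 + 40/11 = 325/22 m
5–8 s: v = 0 at t = 7 s; triangle areas 4 + 1 = 5 m
Total distance = 435/22 m

435/22 m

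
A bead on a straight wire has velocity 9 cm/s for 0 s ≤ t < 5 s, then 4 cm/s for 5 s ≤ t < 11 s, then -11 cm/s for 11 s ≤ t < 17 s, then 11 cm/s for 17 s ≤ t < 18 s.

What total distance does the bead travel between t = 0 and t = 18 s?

146 cm

Distance (not displacement) is the total path length: add the absolute areas under v-t.
0–5 s: |9| × 5 = 45 cm
5–11 s: |4| × 6 = 24 cm
11–17 s: |-11| × 6 = 66 cm
17–18 s: |11| × 1 = 11 cm
Total distance = 146 cm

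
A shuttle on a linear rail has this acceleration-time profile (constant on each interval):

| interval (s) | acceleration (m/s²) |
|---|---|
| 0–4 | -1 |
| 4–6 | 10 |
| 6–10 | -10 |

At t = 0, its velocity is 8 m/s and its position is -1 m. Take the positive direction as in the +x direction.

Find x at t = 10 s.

On each constant-a segment, Δv = aΔt and Δx = v₀Δt + ½aΔt²; chain segment to segment.
0–4 s: v starts 8 m/s; Δx = 8·4 + ½·-1·4² = 24 m; v ends 4 m/s.
4–6 s: v starts 4 m/s; Δx = 4·2 + ½·10·2² = 28 m; v ends 24 m/s.
6–10 s: v starts 24 m/s; Δx = 24·4 + ½·-10·4² = 16 m; v ends -16 m/s.
x(10) = -1 + Σ Δx = 67 m.

67 m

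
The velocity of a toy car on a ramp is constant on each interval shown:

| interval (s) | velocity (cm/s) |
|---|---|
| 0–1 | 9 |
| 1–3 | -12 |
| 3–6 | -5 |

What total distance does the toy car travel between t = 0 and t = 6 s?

48 cm

Distance (not displacement) is the total path length: add the absolute areas under v-t.
0–1 s: |9| × 1 = 9 cm
1–3 s: |-12| × 2 = 24 cm
3–6 s: |-5| × 3 = 15 cm
Total distance = 48 cm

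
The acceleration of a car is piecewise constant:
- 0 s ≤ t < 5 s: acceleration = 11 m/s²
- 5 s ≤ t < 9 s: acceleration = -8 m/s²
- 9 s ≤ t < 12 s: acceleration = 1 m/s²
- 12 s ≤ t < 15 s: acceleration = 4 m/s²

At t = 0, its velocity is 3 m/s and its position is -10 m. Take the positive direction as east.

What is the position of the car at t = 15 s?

498 m

On each constant-a segment, Δv = aΔt and Δx = v₀Δt + ½aΔt²; chain segment to segment.
0–5 s: v starts 3 m/s; Δx = 3·5 + ½·11·5² = 152.5 m; v ends 58 m/s.
5–9 s: v starts 58 m/s; Δx = 58·4 + ½·-8·4² = 168 m; v ends 26 m/s.
9–12 s: v starts 26 m/s; Δx = 26·3 + ½·1·3² = 82.5 m; v ends 29 m/s.
12–15 s: v starts 29 m/s; Δx = 29·3 + ½·4·3² = 105 m; v ends 41 m/s.
x(15) = -10 + Σ Δx = 498 m.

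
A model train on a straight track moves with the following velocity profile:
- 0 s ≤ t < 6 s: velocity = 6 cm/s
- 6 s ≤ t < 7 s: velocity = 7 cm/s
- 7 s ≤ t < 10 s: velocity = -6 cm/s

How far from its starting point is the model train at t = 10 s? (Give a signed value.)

Net displacement equals the area under the velocity-time graph (areas below the axis count negative).
0–6 s: 6 × 6 = 36 cm
6–7 s: 7 × 1 = 7 cm
7–10 s: -6 × 3 = -18 cm
Net displacement = 25 cm

25 cm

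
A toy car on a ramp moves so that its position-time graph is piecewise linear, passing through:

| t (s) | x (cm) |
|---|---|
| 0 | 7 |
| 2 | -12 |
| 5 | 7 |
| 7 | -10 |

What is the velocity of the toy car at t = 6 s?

-8.5 cm/s

Velocity is the slope of the x-t graph on 5–7 s: (-10 − 7)/(7 − 5) = -8.5 cm/s.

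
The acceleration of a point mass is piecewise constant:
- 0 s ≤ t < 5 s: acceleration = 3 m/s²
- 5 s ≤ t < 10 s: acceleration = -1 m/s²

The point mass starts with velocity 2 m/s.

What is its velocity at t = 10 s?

Δv equals the area under the a-t graph; then v = v₀ + Δv.
0–5 s: 3 × 5 = 15 m/s
5–10 s: -1 × 5 = -5 m/s
Δv = 10 m/s, so v(10) = 2 + (10) = 12 m/s.

12 m/s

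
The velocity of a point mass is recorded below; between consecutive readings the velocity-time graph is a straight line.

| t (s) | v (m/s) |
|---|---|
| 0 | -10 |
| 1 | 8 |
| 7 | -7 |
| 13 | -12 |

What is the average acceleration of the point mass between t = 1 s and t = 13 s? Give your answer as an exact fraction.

Average acceleration = Δv/Δt = (-12 − 8)/(13 − 1) = -5/3 m/s².

-5/3 m/s²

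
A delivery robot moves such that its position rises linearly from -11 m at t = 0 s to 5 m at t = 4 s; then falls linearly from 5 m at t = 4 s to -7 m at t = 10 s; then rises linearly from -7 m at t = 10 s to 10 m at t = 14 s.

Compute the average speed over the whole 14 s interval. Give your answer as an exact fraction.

45/14 m/s

Average speed = (total path length)/(elapsed time); on a piecewise-linear x-t graph the path length is Σ|Δx|.
0–4 s: |Δx| = |5 − -11| = 16 m
4–10 s: |Δx| = |-7 − 5| = 12 m
10–14 s: |Δx| = |10 − -7| = 17 m
Total path = 45 m; average speed = 45/14 = 45/14 m/s.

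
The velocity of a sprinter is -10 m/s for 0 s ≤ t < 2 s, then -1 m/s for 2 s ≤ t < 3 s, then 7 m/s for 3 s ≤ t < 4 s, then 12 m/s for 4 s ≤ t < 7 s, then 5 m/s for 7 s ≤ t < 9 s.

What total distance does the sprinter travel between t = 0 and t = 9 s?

74 m

Distance (not displacement) is the total path length: add the absolute areas under v-t.
0–2 s: |-10| × 2 = 20 m
2–3 s: |-1| × 1 = 1 m
3–4 s: |7| × 1 = 7 m
4–7 s: |12| × 3 = 36 m
7–9 s: |5| × 2 = 10 m
Total distance = 74 m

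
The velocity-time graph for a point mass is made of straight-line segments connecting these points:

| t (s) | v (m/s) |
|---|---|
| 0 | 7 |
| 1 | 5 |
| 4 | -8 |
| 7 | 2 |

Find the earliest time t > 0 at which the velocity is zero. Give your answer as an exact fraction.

t = 28/13 s

v changes sign on 1–4 s (from 5 to -8); the graph is linear there, so v = 0 at t = 1 + (-5)·(4 − 1)/(-8 − 5) = 28/13 s.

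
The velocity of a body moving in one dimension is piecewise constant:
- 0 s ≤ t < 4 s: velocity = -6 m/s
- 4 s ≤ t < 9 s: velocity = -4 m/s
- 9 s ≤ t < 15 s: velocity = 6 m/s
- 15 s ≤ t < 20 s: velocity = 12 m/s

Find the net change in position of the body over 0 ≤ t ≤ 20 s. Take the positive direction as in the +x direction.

Displacement is the signed area under the v-t curve.
0–4 s: -6 × 4 = -24 m
4–9 s: -4 × 5 = -20 m
9–15 s: 6 × 6 = 36 m
15–20 s: 12 × 5 = 60 m
Net displacement = 52 m

52 m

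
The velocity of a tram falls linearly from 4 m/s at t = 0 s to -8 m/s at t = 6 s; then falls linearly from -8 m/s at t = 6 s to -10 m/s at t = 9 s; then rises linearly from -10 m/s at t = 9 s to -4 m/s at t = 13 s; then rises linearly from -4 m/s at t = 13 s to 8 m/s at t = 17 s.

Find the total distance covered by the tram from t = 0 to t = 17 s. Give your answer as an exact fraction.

265/3 m

Distance (not displacement) is the total path length: add the absolute areas under v-t.
0–6 s: v = 0 at t = 2 s; triangle areas 4 + 16 = 20 m
6–9 s: |½(-8 + -10)(3)| = 27 m
9–13 s: |½(-10 + -4)(4)| = 28 m
13–17 s: v = 0 at t = 43/3 s; triangle areas 8/3 + 32/3 = 40/3 m
Total distance = 265/3 m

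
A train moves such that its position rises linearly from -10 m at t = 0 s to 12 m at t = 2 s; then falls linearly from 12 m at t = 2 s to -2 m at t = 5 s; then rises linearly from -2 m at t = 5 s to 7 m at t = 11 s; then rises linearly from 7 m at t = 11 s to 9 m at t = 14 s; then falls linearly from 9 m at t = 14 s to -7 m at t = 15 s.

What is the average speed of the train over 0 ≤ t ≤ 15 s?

Average speed = (total path length)/(elapsed time); on a piecewise-linear x-t graph the path length is Σ|Δx|.
0–2 s: |Δx| = |12 − -10| = 22 m
2–5 s: |Δx| = |-2 − 12| = 14 m
5–11 s: |Δx| = |7 − -2| = 9 m
11–14 s: |Δx| = |9 − 7| = 2 m
14–15 s: |Δx| = |-7 − 9| = 16 m
Total path = 63 m; average speed = 63/15 = 4.2 m/s.

4.2 m/s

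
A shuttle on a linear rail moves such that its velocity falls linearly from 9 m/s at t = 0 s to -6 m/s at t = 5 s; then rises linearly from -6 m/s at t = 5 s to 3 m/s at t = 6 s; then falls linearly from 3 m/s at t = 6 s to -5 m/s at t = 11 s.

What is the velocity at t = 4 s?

-3 m/s

On 0–5 s the graph is linear from 9 to -6 m/s: v(4) = 9 + (-6 − 9)·(4 − 0)/(5 − 0) = -3 m/s.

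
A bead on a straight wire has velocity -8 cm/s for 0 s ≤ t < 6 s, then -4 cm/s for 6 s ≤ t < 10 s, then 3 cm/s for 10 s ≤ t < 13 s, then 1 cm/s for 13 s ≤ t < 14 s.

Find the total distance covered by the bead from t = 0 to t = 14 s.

Total distance travelled is ∫|v| dt — sum the magnitudes of each area piece.
0–6 s: |-8| × 6 = 48 cm
6–10 s: |-4| × 4 = 16 cm
10–13 s: |3| × 3 = 9 cm
13–14 s: |1| × 1 = 1 cm
Total distance = 74 cm

74 cm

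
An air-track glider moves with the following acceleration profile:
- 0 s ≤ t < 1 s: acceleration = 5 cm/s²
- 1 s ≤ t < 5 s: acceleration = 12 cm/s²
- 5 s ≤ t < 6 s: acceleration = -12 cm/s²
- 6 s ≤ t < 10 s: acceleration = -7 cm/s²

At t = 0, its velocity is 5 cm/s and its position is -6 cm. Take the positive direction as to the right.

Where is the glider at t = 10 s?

317.5 cm

On each constant-a segment, Δv = aΔt and Δx = v₀Δt + ½aΔt²; chain segment to segment.
0–1 s: v starts 5 cm/s; Δx = 5·1 + ½·5·1² = 7.5 cm; v ends 10 cm/s.
1–5 s: v starts 10 cm/s; Δx = 10·4 + ½·12·4² = 136 cm; v ends 58 cm/s.
5–6 s: v starts 58 cm/s; Δx = 58·1 + ½·-12·1² = 52 cm; v ends 46 cm/s.
6–10 s: v starts 46 cm/s; Δx = 46·4 + ½·-7·4² = 128 cm; v ends 18 cm/s.
x(10) = -6 + Σ Δx = 317.5 cm.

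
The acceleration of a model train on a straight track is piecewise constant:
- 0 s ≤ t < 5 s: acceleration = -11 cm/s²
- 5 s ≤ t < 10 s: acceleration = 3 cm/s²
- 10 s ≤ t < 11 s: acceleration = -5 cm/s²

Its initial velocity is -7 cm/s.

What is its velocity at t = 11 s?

Δv equals the area under the a-t graph; then v = v₀ + Δv.
0–5 s: -11 × 5 = -55 cm/s
5–10 s: 3 × 5 = 15 cm/s
10–11 s: -5 × 1 = -5 cm/s
Δv = -45 cm/s, so v(11) = -7 + (-45) = -52 cm/s.

-52 cm/s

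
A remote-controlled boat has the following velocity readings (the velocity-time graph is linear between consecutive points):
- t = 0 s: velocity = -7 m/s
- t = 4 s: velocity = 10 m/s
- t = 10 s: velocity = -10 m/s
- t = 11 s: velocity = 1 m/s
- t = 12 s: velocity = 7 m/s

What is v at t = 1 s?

-2.75 m/s

On 0–4 s the graph is linear from -7 to 10 m/s: v(1) = -7 + (10 − -7)·(1 − 0)/(4 − 0) = -2.75 m/s.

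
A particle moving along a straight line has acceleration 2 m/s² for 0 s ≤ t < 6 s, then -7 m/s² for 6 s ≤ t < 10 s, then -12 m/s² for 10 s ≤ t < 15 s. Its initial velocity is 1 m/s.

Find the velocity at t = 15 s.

Δv equals the area under the a-t graph; then v = v₀ + Δv.
0–6 s: 2 × 6 = 12 m/s
6–10 s: -7 × 4 = -28 m/s
10–15 s: -12 × 5 = -60 m/s
Δv = -76 m/s, so v(15) = 1 + (-76) = -75 m/s.

-75 m/s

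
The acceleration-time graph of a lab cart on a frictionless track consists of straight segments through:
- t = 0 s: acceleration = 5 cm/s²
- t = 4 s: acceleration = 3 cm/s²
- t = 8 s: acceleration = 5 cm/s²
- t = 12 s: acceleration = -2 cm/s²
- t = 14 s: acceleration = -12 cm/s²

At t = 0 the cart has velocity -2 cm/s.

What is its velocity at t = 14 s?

22 cm/s

Δv equals the area under the a-t graph; then v = v₀ + Δv.
0–4 s: ½(5 + 3)(4) = 16 cm/s
4–8 s: ½(3 + 5)(4) = 16 cm/s
8–12 s: ½(5 + -2)(4) = 6 cm/s
12–14 s: ½(-2 + -12)(2) = -14 cm/s
Δv = 24 cm/s, so v(14) = -2 + (24) = 22 cm/s.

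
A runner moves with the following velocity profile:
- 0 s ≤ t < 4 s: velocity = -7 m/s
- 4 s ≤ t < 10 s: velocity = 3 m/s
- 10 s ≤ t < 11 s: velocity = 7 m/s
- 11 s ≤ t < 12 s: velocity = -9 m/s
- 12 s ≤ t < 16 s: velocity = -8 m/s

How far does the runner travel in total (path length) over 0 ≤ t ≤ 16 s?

94 m

Distance (not displacement) is the total path length: add the absolute areas under v-t.
0–4 s: |-7| × 4 = 28 m
4–10 s: |3| × 6 = 18 m
10–11 s: |7| × 1 = 7 m
11–12 s: |-9| × 1 = 9 m
12–16 s: |-8| × 4 = 32 m
Total distance = 94 m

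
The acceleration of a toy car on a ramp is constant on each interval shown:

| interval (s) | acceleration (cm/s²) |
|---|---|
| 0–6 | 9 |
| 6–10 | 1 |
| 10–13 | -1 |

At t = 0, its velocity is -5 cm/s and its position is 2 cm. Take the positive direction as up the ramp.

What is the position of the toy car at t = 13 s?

On each constant-a segment, Δv = aΔt and Δx = v₀Δt + ½aΔt²; chain segment to segment.
0–6 s: v starts -5 cm/s; Δx = -5·6 + ½·9·6² = 132 cm; v ends 49 cm/s.
6–10 s: v starts 49 cm/s; Δx = 49·4 + ½·1·4² = 204 cm; v ends 53 cm/s.
10–13 s: v starts 53 cm/s; Δx = 53·3 + ½·-1·3² = 154.5 cm; v ends 50 cm/s.
x(13) = 2 + Σ Δx = 492.5 cm.

492.5 cm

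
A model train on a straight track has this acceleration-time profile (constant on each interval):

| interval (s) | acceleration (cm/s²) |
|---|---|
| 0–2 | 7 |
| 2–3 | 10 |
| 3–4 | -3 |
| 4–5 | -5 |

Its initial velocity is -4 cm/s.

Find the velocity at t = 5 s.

Δv equals the area under the a-t graph; then v = v₀ + Δv.
0–2 s: 7 × 2 = 14 cm/s
2–3 s: 10 × 1 = 10 cm/s
3–4 s: -3 × 1 = -3 cm/s
4–5 s: -5 × 1 = -5 cm/s
Δv = 16 cm/s, so v(5) = -4 + (16) = 12 cm/s.

12 cm/s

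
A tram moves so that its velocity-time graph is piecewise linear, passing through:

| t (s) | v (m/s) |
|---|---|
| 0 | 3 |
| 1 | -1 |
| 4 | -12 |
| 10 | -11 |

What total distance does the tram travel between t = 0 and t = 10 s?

Distance (not displacement) is the total path length: add the absolute areas under v-t.
0–1 s: v = 0 at t = 0.75 s; triangle areas 1.125 + 0.125 = 1.25 m
1–4 s: |½(-1 + -12)(3)| = 19.5 m
4–10 s: |½(-12 + -11)(6)| = 69 m
Total distance = 89.75 m

89.75 m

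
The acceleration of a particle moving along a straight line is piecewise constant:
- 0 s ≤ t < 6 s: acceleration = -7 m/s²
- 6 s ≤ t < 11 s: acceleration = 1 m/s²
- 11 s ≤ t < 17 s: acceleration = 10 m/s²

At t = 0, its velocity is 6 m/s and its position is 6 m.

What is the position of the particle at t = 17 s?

On each constant-a segment, Δv = aΔt and Δx = v₀Δt + ½aΔt²; chain segment to segment.
0–6 s: v starts 6 m/s; Δx = 6·6 + ½·-7·6² = -90 m; v ends -36 m/s.
6–11 s: v starts -36 m/s; Δx = -36·5 + ½·1·5² = -167.5 m; v ends -31 m/s.
11–17 s: v starts -31 m/s; Δx = -31·6 + ½·10·6² = -6 m; v ends 29 m/s.
x(17) = 6 + Σ Δx = -257.5 m.

-257.5 m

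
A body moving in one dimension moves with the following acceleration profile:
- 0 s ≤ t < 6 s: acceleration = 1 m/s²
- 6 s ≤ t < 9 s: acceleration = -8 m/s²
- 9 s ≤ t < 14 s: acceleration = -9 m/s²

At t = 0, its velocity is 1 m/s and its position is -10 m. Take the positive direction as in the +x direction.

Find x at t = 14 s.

-198.5 m

On each constant-a segment, Δv = aΔt and Δx = v₀Δt + ½aΔt²; chain segment to segment.
0–6 s: v starts 1 m/s; Δx = 1·6 + ½·1·6² = 24 m; v ends 7 m/s.
6–9 s: v starts 7 m/s; Δx = 7·3 + ½·-8·3² = -15 m; v ends -17 m/s.
9–14 s: v starts -17 m/s; Δx = -17·5 + ½·-9·5² = -197.5 m; v ends -62 m/s.
x(14) = -10 + Σ Δx = -198.5 m.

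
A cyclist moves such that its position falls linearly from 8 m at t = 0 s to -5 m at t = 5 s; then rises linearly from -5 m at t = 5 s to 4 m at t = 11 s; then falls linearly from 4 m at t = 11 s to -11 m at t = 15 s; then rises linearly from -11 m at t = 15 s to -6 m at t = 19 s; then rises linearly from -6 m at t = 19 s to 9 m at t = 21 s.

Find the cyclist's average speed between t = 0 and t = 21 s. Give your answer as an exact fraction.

Average speed = (total path length)/(elapsed time); on a piecewise-linear x-t graph the path length is Σ|Δx|.
0–5 s: |Δx| = |-5 − 8| = 13 m
5–11 s: |Δx| = |4 − -5| = 9 m
11–15 s: |Δx| = |-11 − 4| = 15 m
15–19 s: |Δx| = |-6 − -11| = 5 m
19–21 s: |Δx| = |9 − -6| = 15 m
Total path = 57 m; average speed = 57/21 = 19/7 m/s.

19/7 m/s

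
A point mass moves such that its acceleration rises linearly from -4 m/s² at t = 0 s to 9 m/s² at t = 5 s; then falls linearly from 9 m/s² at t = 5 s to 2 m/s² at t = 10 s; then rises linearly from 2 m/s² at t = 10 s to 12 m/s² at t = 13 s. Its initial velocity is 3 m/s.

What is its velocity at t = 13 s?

Δv equals the area under the a-t graph; then v = v₀ + Δv.
0–5 s: ½(-4 + 9)(5) = 12.5 m/s
5–10 s: ½(9 + 2)(5) = 27.5 m/s
10–13 s: ½(2 + 12)(3) = 21 m/s
Δv = 61 m/s, so v(13) = 3 + (61) = 64 m/s.

64 m/s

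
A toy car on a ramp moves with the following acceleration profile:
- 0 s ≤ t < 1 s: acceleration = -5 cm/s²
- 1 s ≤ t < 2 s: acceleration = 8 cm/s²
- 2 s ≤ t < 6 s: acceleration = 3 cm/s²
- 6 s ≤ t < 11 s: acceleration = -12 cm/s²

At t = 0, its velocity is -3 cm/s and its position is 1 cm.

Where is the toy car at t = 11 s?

-74.5 cm

On each constant-a segment, Δv = aΔt and Δx = v₀Δt + ½aΔt²; chain segment to segment.
0–1 s: v starts -3 cm/s; Δx = -3·1 + ½·-5·1² = -5.5 cm; v ends -8 cm/s.
1–2 s: v starts -8 cm/s; Δx = -8·1 + ½·8·1² = -4 cm; v ends 0 cm/s.
2–6 s: v starts 0 cm/s; Δx = 0·4 + ½·3·4² = 24 cm; v ends 12 cm/s.
6–11 s: v starts 12 cm/s; Δx = 12·5 + ½·-12·5² = -90 cm; v ends -48 cm/s.
x(11) = 1 + Σ Δx = -74.5 cm.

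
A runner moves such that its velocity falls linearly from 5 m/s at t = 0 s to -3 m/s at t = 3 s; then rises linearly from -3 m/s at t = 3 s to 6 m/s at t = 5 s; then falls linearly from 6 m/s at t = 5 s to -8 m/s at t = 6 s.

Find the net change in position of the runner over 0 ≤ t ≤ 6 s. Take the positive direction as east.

5 m

Net displacement equals the area under the velocity-time graph (areas below the axis count negative).
0–3 s: ½(5 + -3)(3) = 3 m
3–5 s: ½(-3 + 6)(2) = 3 m
5–6 s: ½(6 + -8)(1) = -1 m
Net displacement = 5 m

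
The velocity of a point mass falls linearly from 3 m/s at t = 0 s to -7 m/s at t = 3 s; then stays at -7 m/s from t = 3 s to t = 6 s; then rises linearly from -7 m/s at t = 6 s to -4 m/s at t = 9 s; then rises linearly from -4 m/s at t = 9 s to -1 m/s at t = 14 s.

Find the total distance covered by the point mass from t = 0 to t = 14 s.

58.7 m

Distance (not displacement) is the total path length: add the absolute areas under v-t.
0–3 s: v = 0 at t = 0.9 s; triangle areas 1.35 + 7.35 = 8.7 m
3–6 s: |-7| × 3 = 21 m
6–9 s: |½(-7 + -4)(3)| = 16.5 m
9–14 s: |½(-4 + -1)(5)| = 12.5 m
Total distance = 58.7 m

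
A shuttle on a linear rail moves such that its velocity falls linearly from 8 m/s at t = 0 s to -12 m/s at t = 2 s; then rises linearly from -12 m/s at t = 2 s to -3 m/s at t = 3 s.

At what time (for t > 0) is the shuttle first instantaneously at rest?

v changes sign on 0–2 s (from 8 to -12); the graph is linear there, so v = 0 at t = 0 + (-8)·(2 − 0)/(-12 − 8) = 0.8 s.

t = 0.8 s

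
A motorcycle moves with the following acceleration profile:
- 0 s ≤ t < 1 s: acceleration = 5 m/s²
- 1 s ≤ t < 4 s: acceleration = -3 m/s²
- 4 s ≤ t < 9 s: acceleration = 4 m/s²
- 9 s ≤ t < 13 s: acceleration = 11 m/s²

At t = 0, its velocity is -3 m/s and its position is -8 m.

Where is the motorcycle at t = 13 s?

On each constant-a segment, Δv = aΔt and Δx = v₀Δt + ½aΔt²; chain segment to segment.
0–1 s: v starts -3 m/s; Δx = -3·1 + ½·5·1² = -0.5 m; v ends 2 m/s.
1–4 s: v starts 2 m/s; Δx = 2·3 + ½·-3·3² = -7.5 m; v ends -7 m/s.
4–9 s: v starts -7 m/s; Δx = -7·5 + ½·4·5² = 15 m; v ends 13 m/s.
9–13 s: v starts 13 m/s; Δx = 13·4 + ½·11·4² = 140 m; v ends 57 m/s.
x(13) = -8 + Σ Δx = 139 m.

139 m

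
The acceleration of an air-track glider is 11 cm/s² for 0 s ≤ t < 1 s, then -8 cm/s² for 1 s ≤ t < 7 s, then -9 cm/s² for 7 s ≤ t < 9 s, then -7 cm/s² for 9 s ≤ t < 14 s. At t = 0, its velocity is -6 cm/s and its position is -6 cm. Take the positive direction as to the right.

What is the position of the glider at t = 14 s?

On each constant-a segment, Δv = aΔt and Δx = v₀Δt + ½aΔt²; chain segment to segment.
0–1 s: v starts -6 cm/s; Δx = -6·1 + ½·11·1² = -0.5 cm; v ends 5 cm/s.
1–7 s: v starts 5 cm/s; Δx = 5·6 + ½·-8·6² = -114 cm; v ends -43 cm/s.
7–9 s: v starts -43 cm/s; Δx = -43·2 + ½·-9·2² = -104 cm; v ends -61 cm/s.
9–14 s: v starts -61 cm/s; Δx = -61·5 + ½·-7·5² = -392.5 cm; v ends -96 cm/s.
x(14) = -6 + Σ Δx = -617 cm.

-617 cm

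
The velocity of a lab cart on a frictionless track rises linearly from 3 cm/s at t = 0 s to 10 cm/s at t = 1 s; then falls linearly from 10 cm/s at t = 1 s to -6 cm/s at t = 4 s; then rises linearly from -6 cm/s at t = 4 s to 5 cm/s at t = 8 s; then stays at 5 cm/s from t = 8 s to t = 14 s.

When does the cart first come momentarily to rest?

t = 2.875 s

v changes sign on 1–4 s (from 10 to -6); the graph is linear there, so v = 0 at t = 1 + (-10)·(4 − 1)/(-6 − 10) = 2.875 s.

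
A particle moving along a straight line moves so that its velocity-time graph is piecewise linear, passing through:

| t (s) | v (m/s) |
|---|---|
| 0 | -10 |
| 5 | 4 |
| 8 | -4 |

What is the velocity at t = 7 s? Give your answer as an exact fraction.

On 5–8 s the graph is linear from 4 to -4 m/s: v(7) = 4 + (-4 − 4)·(7 − 5)/(8 − 5) = -4/3 m/s.

-4/3 m/s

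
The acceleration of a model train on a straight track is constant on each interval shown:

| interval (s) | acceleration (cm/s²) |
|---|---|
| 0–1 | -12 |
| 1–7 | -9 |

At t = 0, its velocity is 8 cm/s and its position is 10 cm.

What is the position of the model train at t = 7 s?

On each constant-a segment, Δv = aΔt and Δx = v₀Δt + ½aΔt²; chain segment to segment.
0–1 s: v starts 8 cm/s; Δx = 8·1 + ½·-12·1² = 2 cm; v ends -4 cm/s.
1–7 s: v starts -4 cm/s; Δx = -4·6 + ½·-9·6² = -186 cm; v ends -58 cm/s.
x(7) = 10 + Σ Δx = -174 cm.

-174 cm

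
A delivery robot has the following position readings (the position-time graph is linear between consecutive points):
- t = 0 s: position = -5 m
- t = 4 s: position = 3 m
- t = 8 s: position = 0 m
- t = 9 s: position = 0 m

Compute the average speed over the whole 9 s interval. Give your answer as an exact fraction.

Average speed = (total path length)/(elapsed time); on a piecewise-linear x-t graph the path length is Σ|Δx|.
0–4 s: |Δx| = |3 − -5| = 8 m
4–8 s: |Δx| = |0 − 3| = 3 m
8–9 s: |Δx| = |0 − 0| = 0 m
Total path = 11 m; average speed = 11/9 = 11/9 m/s.

11/9 m/s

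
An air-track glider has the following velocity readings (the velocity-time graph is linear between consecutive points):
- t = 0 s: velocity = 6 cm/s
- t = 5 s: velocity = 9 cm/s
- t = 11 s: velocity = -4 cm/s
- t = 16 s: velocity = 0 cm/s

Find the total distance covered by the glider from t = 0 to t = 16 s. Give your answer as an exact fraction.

1817/26 cm

Total distance travelled is ∫|v| dt — sum the magnitudes of each area piece.
0–5 s: |½(6 + 9)(5)| = 37.5 cm
5–11 s: v = 0 at t = 119/13 s; triangle areas 243/13 + 48/13 = 291/13 cm
11–16 s: |½(-4 + 0)(5)| = 10 cm
Total distance = 1817/26 cm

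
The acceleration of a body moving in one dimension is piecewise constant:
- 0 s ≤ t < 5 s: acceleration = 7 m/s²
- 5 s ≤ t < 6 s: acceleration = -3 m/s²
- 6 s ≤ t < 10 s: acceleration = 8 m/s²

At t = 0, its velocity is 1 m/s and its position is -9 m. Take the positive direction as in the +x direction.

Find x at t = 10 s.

314 m

On each constant-a segment, Δv = aΔt and Δx = v₀Δt + ½aΔt²; chain segment to segment.
0–5 s: v starts 1 m/s; Δx = 1·5 + ½·7·5² = 92.5 m; v ends 36 m/s.
5–6 s: v starts 36 m/s; Δx = 36·1 + ½·-3·1² = 34.5 m; v ends 33 m/s.
6–10 s: v starts 33 m/s; Δx = 33·4 + ½·8·4² = 196 m; v ends 65 m/s.
x(10) = -9 + Σ Δx = 314 m.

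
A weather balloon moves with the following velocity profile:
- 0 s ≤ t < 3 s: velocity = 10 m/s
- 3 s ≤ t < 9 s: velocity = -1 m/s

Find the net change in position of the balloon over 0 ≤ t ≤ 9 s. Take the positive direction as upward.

24 m

Net displacement equals the area under the velocity-time graph (areas below the axis count negative).
0–3 s: 10 × 3 = 30 m
3–9 s: -1 × 6 = -6 m
Net displacement = 24 m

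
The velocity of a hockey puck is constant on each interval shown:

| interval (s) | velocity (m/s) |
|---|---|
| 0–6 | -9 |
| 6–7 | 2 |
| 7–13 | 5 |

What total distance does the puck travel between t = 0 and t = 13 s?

Total distance travelled is ∫|v| dt — sum the magnitudes of each area piece.
0–6 s: |-9| × 6 = 54 m
6–7 s: |2| × 1 = 2 m
7–13 s: |5| × 6 = 30 m
Total distance = 86 m

86 m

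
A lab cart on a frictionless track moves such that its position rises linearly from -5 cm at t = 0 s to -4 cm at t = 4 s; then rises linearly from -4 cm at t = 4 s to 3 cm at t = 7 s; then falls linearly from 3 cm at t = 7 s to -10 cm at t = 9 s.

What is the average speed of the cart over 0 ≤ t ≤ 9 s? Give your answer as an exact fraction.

7/3 cm/s

Average speed = (total path length)/(elapsed time); on a piecewise-linear x-t graph the path length is Σ|Δx|.
0–4 s: |Δx| = |-4 − -5| = 1 cm
4–7 s: |Δx| = |3 − -4| = 7 cm
7–9 s: |Δx| = |-10 − 3| = 13 cm
Total path = 21 cm; average speed = 21/9 = 7/3 cm/s.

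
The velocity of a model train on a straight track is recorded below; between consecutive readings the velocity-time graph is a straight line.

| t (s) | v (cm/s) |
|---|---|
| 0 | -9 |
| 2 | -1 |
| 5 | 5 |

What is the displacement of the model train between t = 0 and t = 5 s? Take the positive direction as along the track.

Displacement is the signed area under the v-t curve.
0–2 s: ½(-9 + -1)(2) = -10 cm
2–5 s: ½(-1 + 5)(3) = 6 cm
Net displacement = -4 cm

-4 cm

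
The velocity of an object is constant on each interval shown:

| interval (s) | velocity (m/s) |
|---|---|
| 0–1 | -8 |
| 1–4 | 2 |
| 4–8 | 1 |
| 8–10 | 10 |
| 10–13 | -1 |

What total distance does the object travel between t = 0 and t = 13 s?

41 m

Distance (not displacement) is the total path length: add the absolute areas under v-t.
0–1 s: |-8| × 1 = 8 m
1–4 s: |2| × 3 = 6 m
4–8 s: |1| × 4 = 4 m
8–10 s: |10| × 2 = 20 m
10–13 s: |-1| × 3 = 3 m
Total distance = 41 m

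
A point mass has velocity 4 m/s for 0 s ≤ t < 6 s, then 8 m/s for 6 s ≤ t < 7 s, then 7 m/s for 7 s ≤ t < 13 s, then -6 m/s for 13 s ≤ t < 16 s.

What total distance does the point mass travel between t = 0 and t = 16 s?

92 m

Distance (not displacement) is the total path length: add the absolute areas under v-t.
0–6 s: |4| × 6 = 24 m
6–7 s: |8| × 1 = 8 m
7–13 s: |7| × 6 = 42 m
13–16 s: |-6| × 3 = 18 m
Total distance = 92 m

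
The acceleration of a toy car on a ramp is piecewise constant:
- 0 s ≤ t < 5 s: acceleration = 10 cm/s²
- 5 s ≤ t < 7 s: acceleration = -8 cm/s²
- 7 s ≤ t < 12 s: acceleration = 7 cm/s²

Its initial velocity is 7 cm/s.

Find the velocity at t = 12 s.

76 cm/s

Δv equals the area under the a-t graph; then v = v₀ + Δv.
0–5 s: 10 × 5 = 50 cm/s
5–7 s: -8 × 2 = -16 cm/s
7–12 s: 7 × 5 = 35 cm/s
Δv = 69 cm/s, so v(12) = 7 + (69) = 76 cm/s.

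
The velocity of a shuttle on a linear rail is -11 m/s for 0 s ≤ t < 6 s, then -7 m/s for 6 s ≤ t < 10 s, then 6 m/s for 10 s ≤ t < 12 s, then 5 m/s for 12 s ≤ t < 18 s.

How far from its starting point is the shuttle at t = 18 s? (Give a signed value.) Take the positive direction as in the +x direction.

-52 m

Displacement is the signed area under the v-t curve.
0–6 s: -11 × 6 = -66 m
6–10 s: -7 × 4 = -28 m
10–12 s: 6 × 2 = 12 m
12–18 s: 5 × 6 = 30 m
Net displacement = -52 m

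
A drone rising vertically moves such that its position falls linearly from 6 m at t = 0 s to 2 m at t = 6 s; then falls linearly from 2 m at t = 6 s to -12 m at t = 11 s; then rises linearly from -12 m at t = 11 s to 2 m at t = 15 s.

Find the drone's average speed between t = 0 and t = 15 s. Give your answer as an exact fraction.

Average speed = (total path length)/(elapsed time); on a piecewise-linear x-t graph the path length is Σ|Δx|.
0–6 s: |Δx| = |2 − 6| = 4 m
6–11 s: |Δx| = |-12 − 2| = 14 m
11–15 s: |Δx| = |2 − -12| = 14 m
Total path = 32 m; average speed = 32/15 = 32/15 m/s.

32/15 m/s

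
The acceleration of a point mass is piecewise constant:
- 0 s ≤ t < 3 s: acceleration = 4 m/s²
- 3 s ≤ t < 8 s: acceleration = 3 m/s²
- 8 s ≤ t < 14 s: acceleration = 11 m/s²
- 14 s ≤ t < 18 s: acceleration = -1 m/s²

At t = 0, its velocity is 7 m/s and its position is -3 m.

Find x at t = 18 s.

962.5 m

On each constant-a segment, Δv = aΔt and Δx = v₀Δt + ½aΔt²; chain segment to segment.
0–3 s: v starts 7 m/s; Δx = 7·3 + ½·4·3² = 39 m; v ends 19 m/s.
3–8 s: v starts 19 m/s; Δx = 19·5 + ½·3·5² = 132.5 m; v ends 34 m/s.
8–14 s: v starts 34 m/s; Δx = 34·6 + ½·11·6² = 402 m; v ends 100 m/s.
14–18 s: v starts 100 m/s; Δx = 100·4 + ½·-1·4² = 392 m; v ends 96 m/s.
x(18) = -3 + Σ Δx = 962.5 m.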